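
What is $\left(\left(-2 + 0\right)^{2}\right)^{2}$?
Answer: $16$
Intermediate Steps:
$\left(\left(-2 + 0\right)^{2}\right)^{2} = \left(\left(-2\right)^{2}\right)^{2} = 4^{2} = 16$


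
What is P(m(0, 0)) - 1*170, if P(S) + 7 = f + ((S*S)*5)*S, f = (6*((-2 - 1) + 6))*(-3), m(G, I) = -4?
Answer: -551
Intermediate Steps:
f = -54 (f = (6*(-3 + 6))*(-3) = (6*3)*(-3) = 18*(-3) = -54)
P(S) = -61 + 5*S³ (P(S) = -7 + (-54 + ((S*S)*5)*S) = -7 + (-54 + (S²*5)*S) = -7 + (-54 + (5*S²)*S) = -7 + (-54 + 5*S³) = -61 + 5*S³)
P(m(0, 0)) - 1*170 = (-61 + 5*(-4)³) - 1*170 = (-61 + 5*(-64)) - 170 = (-61 - 320) - 170 = -381 - 170 = -551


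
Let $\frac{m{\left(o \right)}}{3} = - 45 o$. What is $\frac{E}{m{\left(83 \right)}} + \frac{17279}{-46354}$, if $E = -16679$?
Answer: $\frac{579527171}{519396570} \approx 1.1158$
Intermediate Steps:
$m{\left(o \right)} = - 135 o$ ($m{\left(o \right)} = 3 \left(- 45 o\right) = - 135 o$)
$\frac{E}{m{\left(83 \right)}} + \frac{17279}{-46354} = - \frac{16679}{\left(-135\right) 83} + \frac{17279}{-46354} = - \frac{16679}{-11205} + 17279 \left(- \frac{1}{46354}\right) = \left(-16679\right) \left(- \frac{1}{11205}\right) - \frac{17279}{46354} = \frac{16679}{11205} - \frac{17279}{46354} = \frac{579527171}{519396570}$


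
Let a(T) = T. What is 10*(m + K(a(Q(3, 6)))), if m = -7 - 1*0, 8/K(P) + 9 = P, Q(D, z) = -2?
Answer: -850/11 ≈ -77.273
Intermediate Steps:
K(P) = 8/(-9 + P)
m = -7 (m = -7 + 0 = -7)
10*(m + K(a(Q(3, 6)))) = 10*(-7 + 8/(-9 - 2)) = 10*(-7 + 8/(-11)) = 10*(-7 + 8*(-1/11)) = 10*(-7 - 8/11) = 10*(-85/11) = -850/11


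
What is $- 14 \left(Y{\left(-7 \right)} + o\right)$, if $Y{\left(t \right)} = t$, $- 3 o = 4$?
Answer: $\frac{350}{3} \approx 116.67$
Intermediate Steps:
$o = - \frac{4}{3}$ ($o = \left(- \frac{1}{3}\right) 4 = - \frac{4}{3} \approx -1.3333$)
$- 14 \left(Y{\left(-7 \right)} + o\right) = - 14 \left(-7 - \frac{4}{3}\right) = \left(-14\right) \left(- \frac{25}{3}\right) = \frac{350}{3}$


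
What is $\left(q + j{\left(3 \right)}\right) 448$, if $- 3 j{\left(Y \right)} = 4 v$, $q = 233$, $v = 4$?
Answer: $\frac{305984}{3} \approx 1.0199 \cdot 10^{5}$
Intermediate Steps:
$j{\left(Y \right)} = - \frac{16}{3}$ ($j{\left(Y \right)} = - \frac{4 \cdot 4}{3} = \left(- \frac{1}{3}\right) 16 = - \frac{16}{3}$)
$\left(q + j{\left(3 \right)}\right) 448 = \left(233 - \frac{16}{3}\right) 448 = \frac{683}{3} \cdot 448 = \frac{305984}{3}$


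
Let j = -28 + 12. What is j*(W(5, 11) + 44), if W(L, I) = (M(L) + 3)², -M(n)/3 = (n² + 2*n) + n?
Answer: -219728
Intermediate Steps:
M(n) = -9*n - 3*n² (M(n) = -3*((n² + 2*n) + n) = -3*(n² + 3*n) = -9*n - 3*n²)
W(L, I) = (3 - 3*L*(3 + L))² (W(L, I) = (-3*L*(3 + L) + 3)² = (3 - 3*L*(3 + L))²)
j = -16
j*(W(5, 11) + 44) = -16*(9*(-1 + 5*(3 + 5))² + 44) = -16*(9*(-1 + 5*8)² + 44) = -16*(9*(-1 + 40)² + 44) = -16*(9*39² + 44) = -16*(9*1521 + 44) = -16*(13689 + 44) = -16*13733 = -219728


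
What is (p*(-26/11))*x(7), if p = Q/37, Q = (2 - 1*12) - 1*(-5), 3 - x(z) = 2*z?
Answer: -130/37 ≈ -3.5135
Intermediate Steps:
x(z) = 3 - 2*z
Q = -5 (Q = (2 - 12) + 5 = -10 + 5 = -5)
p = -5/37 ≈ -0.13514
(p*(-26/11))*x(7) = (-(-130)/(37*11))*(3 - 2*7) = (-(-130)/(37*11))*(3 - 14) = -5/37*(-26/11)*(-11) = (130/407)*(-11) = -130/37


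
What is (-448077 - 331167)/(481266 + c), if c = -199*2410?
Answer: -194811/419 ≈ -464.94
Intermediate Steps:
c = -479590
(-448077 - 331167)/(481266 + c) = (-448077 - 331167)/(481266 - 479590) = -779244/1676 = -779244*1/1676 = -194811/419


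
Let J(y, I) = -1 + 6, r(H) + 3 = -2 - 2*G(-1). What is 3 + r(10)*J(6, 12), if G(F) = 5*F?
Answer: 28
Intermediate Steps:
r(H) = 5 (r(H) = -3 + (-2 - 10*(-1)) = -3 + (-2 - 2*(-5)) = -3 + (-2 + 10) = -3 + 8 = 5)
J(y, I) = 5
3 + r(10)*J(6, 12) = 3 + 5*5 = 3 + 25 = 28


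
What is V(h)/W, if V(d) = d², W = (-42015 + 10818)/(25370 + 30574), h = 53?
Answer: -52382232/10399 ≈ -5037.2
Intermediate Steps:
W = -10399/18648 (W = -31197/55944 = -31197*1/55944 = -10399/18648 ≈ -0.55765)
V(h)/W = 53²/(-10399/18648) = 2809*(-18648/10399) = -52382232/10399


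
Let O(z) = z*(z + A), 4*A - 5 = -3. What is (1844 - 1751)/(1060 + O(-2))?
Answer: 93/1063 ≈ 0.087488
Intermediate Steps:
A = ½ (A = 5/4 + (¼)*(-3) = 5/4 - ¾ = ½ ≈ 0.50000)
O(z) = z*(½ + z) (O(z) = z*(z + ½) = z*(½ + z))
(1844 - 1751)/(1060 + O(-2)) = (1844 - 1751)/(1060 - 2*(½ - 2)) = 93/(1060 - 2*(-3/2)) = 93/(1060 + 3) = 93/1063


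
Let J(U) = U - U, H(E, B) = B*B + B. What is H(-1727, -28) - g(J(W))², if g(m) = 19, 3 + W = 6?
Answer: 395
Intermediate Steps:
H(E, B) = B + B² (H(E, B) = B² + B = B + B²)
W = 3 (W = -3 + 6 = 3)
J(U) = 0
H(-1727, -28) - g(J(W))² = -28*(1 - 28) - 1*19² = -28*(-27) - 1*361 = 756 - 361 = 395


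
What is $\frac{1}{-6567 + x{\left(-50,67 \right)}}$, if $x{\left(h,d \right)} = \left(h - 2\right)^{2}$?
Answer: $- \frac{1}{3863} \approx -0.00025887$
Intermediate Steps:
$x{\left(h,d \right)} = \left(-2 + h\right)^{2}$
$\frac{1}{-6567 + x{\left(-50,67 \right)}} = \frac{1}{-6567 + \left(-2 - 50\right)^{2}} = \frac{1}{-6567 + \left(-52\right)^{2}} = \frac{1}{-6567 + 2704} = \frac{1}{-3863} = - \frac{1}{3863}$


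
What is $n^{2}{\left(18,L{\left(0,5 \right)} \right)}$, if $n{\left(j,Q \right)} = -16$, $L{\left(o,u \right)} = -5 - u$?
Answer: $256$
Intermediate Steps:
$n^{2}{\left(18,L{\left(0,5 \right)} \right)} = \left(-16\right)^{2} = 256$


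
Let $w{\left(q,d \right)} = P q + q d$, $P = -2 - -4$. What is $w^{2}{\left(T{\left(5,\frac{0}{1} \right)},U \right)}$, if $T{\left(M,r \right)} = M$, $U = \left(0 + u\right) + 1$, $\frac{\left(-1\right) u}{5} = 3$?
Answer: $3600$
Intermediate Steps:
$u = -15$ ($u = \left(-5\right) 3 = -15$)
$P = 2$ ($P = -2 + 4 = 2$)
$U = -14$ ($U = \left(0 - 15\right) + 1 = -15 + 1 = -14$)
$w{\left(q,d \right)} = 2 q + d q$ ($w{\left(q,d \right)} = 2 q + q d = 2 q + d q$)
$w^{2}{\left(T{\left(5,\frac{0}{1} \right)},U \right)} = \left(5 \left(2 - 14\right)\right)^{2} = \left(5 \left(-12\right)\right)^{2} = \left(-60\right)^{2} = 3600$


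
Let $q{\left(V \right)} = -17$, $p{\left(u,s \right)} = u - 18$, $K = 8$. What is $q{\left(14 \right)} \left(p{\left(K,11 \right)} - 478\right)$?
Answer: $8296$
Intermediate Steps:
$p{\left(u,s \right)} = -18 + u$
$q{\left(14 \right)} \left(p{\left(K,11 \right)} - 478\right) = - 17 \left(\left(-18 + 8\right) - 478\right) = - 17 \left(-10 - 478\right) = \left(-17\right) \left(-488\right) = 8296$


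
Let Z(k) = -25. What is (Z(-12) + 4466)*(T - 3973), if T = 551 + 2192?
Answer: -5462430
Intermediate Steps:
T = 2743
(Z(-12) + 4466)*(T - 3973) = (-25 + 4466)*(2743 - 3973) = 4441*(-1230) = -5462430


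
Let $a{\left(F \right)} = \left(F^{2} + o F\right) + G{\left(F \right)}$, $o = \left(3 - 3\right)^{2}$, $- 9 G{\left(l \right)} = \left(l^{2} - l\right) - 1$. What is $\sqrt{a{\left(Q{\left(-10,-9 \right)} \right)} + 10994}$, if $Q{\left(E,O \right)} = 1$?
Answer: $\frac{2 \sqrt{24739}}{3} \approx 104.86$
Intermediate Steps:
$G{\left(l \right)} = \frac{1}{9} - \frac{l^{2}}{9} + \frac{l}{9}$ ($G{\left(l \right)} = - \frac{\left(l^{2} - l\right) - 1}{9} = - \frac{-1 + l^{2} - l}{9} = \frac{1}{9} - \frac{l^{2}}{9} + \frac{l}{9}$)
$o = 0$ ($o = 0^{2} = 0$)
$a{\left(F \right)} = \frac{1}{9} + \frac{F}{9} + \frac{8 F^{2}}{9}$ ($a{\left(F \right)} = \left(F^{2} + 0 F\right) + \left(\frac{1}{9} - \frac{F^{2}}{9} + \frac{F}{9}\right) = \left(F^{2} + 0\right) + \left(\frac{1}{9} - \frac{F^{2}}{9} + \frac{F}{9}\right) = F^{2} + \left(\frac{1}{9} - \frac{F^{2}}{9} + \frac{F}{9}\right) = \frac{1}{9} + \frac{F}{9} + \frac{8 F^{2}}{9}$)
$\sqrt{a{\left(Q{\left(-10,-9 \right)} \right)} + 10994} = \sqrt{\left(\frac{1}{9} + \frac{1}{9} \cdot 1 + \frac{8 \cdot 1^{2}}{9}\right) + 10994} = \sqrt{\left(\frac{1}{9} + \frac{1}{9} + \frac{8}{9} \cdot 1\right) + 10994} = \sqrt{\left(\frac{1}{9} + \frac{1}{9} + \frac{8}{9}\right) + 10994} = \sqrt{\frac{10}{9} + 10994} = \sqrt{\frac{98956}{9}} = \frac{2 \sqrt{24739}}{3}$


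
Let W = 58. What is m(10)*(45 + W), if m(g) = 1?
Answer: 103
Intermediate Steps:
m(10)*(45 + W) = 1*(45 + 58) = 1*103 = 103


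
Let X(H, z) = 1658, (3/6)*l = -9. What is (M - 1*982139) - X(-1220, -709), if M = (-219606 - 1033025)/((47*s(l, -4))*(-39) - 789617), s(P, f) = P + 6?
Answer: -755181984306/767621 ≈ -9.8380e+5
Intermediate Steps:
l = -18 (l = 2*(-9) = -18)
s(P, f) = 6 + P
M = 1252631/767621 (M = (-219606 - 1033025)/((47*(6 - 18))*(-39) - 789617) = -1252631/((47*(-12))*(-39) - 789617) = -1252631/(-564*(-39) - 789617) = -1252631/(21996 - 789617) = -1252631/(-767621) = -1252631*(-1/767621) = 1252631/767621 ≈ 1.6318)
(M - 1*982139) - X(-1220, -709) = (1252631/767621 - 1*982139) - 1*1658 = (1252631/767621 - 982139) - 1658 = -753909268688/767621 - 1658 = -755181984306/767621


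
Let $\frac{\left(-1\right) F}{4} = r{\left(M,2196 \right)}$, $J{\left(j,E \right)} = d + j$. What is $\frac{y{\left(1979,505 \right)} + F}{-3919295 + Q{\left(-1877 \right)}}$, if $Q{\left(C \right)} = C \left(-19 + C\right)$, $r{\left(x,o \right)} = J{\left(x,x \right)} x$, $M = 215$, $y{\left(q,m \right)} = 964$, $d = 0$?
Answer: $\frac{183936}{360503} \approx 0.51022$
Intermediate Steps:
$J{\left(j,E \right)} = j$ ($J{\left(j,E \right)} = 0 + j = j$)
$r{\left(x,o \right)} = x^{2}$ ($r{\left(x,o \right)} = x x = x^{2}$)
$F = -184900$ ($F = - 4 \cdot 215^{2} = \left(-4\right) 46225 = -184900$)
$\frac{y{\left(1979,505 \right)} + F}{-3919295 + Q{\left(-1877 \right)}} = \frac{964 - 184900}{-3919295 - 1877 \left(-19 - 1877\right)} = - \frac{183936}{-3919295 - -3558792} = - \frac{183936}{-3919295 + 3558792} = - \frac{183936}{-360503} = \left(-183936\right) \left(- \frac{1}{360503}\right) = \frac{183936}{360503}$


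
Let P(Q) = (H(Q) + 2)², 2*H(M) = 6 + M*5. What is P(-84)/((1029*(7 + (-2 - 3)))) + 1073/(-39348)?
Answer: 275231911/13496364 ≈ 20.393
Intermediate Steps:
H(M) = 3 + 5*M/2 (H(M) = (6 + M*5)/2 = (6 + 5*M)/2 = 3 + 5*M/2)
P(Q) = (5 + 5*Q/2)² (P(Q) = ((3 + 5*Q/2) + 2)² = (5 + 5*Q/2)²)
P(-84)/((1029*(7 + (-2 - 3)))) + 1073/(-39348) = (25*(2 - 84)²/4)/((1029*(7 + (-2 - 3)))) + 1073/(-39348) = ((25/4)*(-82)²)/((1029*(7 - 5))) + 1073*(-1/39348) = ((25/4)*6724)/((1029*2)) - 1073/39348 = 42025/2058 - 1073/39348 = 275231911/13496364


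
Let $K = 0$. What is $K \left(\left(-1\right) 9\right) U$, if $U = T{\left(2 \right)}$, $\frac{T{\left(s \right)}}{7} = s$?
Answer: $0$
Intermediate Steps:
$T{\left(s \right)} = 7 s$
$U = 14$ ($U = 7 \cdot 2 = 14$)
$K \left(\left(-1\right) 9\right) U = 0 \left(\left(-1\right) 9\right) 14 = 0 \left(-9\right) 14 = 0 \cdot 14 = 0$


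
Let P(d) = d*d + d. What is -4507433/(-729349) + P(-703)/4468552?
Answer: 10250818427305/1629566966324 ≈ 6.2905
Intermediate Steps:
P(d) = d + d² (P(d) = d² + d = d + d²)
-4507433/(-729349) + P(-703)/4468552 = -4507433/(-729349) - 703*(1 - 703)/4468552 = -4507433*(-1/729349) - 703*(-702)*(1/4468552) = 4507433/729349 + 493506*(1/4468552) = 4507433/729349 + 246753/2234276 = 10250818427305/1629566966324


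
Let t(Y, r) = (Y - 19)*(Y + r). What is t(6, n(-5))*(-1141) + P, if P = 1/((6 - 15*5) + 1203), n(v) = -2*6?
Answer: -100923731/1134 ≈ -88998.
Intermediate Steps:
n(v) = -12
P = 1/1134 (P = 1/((6 - 75) + 1203) = 1/(-69 + 1203) = 1/1134 ≈ 0.00088183)
t(Y, r) = (-19 + Y)*(Y + r)
t(6, n(-5))*(-1141) + P = (6**2 - 19*6 - 19*(-12) + 6*(-12))*(-1141) + 1/1134 = (36 - 114 + 228 - 72)*(-1141) + 1/1134 = 78*(-1141) + 1/1134 = -88998 + 1/1134 = -100923731/1134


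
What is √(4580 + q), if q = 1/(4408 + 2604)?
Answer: 9*√695031193/3506 ≈ 67.676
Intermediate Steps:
q = 1/7012 ≈ 0.00014261
√(4580 + q) = √(4580 + 1/7012) = √(32114961/7012) = 9*√695031193/3506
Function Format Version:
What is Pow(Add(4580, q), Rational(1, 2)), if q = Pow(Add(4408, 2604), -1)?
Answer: Mul(Rational(9, 3506), Pow(695031193, Rational(1, 2))) ≈ 67.676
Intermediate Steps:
q = Rational(1, 7012) (q = Pow(7012, -1) = Rational(1, 7012) ≈ 0.00014261)
Pow(Add(4580, q), Rational(1, 2)) = Pow(Add(4580, Rational(1, 7012)), Rational(1, 2)) = Pow(Rational(32114961, 7012), Rational(1, 2)) = Mul(Rational(9, 3506), Pow(695031193, Rational(1, 2)))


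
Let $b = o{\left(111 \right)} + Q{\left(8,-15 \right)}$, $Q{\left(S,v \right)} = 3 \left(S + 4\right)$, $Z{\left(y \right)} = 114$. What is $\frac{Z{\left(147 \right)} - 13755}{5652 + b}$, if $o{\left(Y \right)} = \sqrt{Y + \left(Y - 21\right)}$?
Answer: $- \frac{25863336}{10784381} + \frac{4547 \sqrt{201}}{10784381} \approx -2.3922$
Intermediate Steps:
$o{\left(Y \right)} = \sqrt{-21 + 2 Y}$ ($o{\left(Y \right)} = \sqrt{Y + \left(-21 + Y\right)} = \sqrt{-21 + 2 Y}$)
$Q{\left(S,v \right)} = 12 + 3 S$ ($Q{\left(S,v \right)} = 3 \left(4 + S\right) = 12 + 3 S$)
$b = 36 + \sqrt{201}$ ($b = \sqrt{-21 + 2 \cdot 111} + \left(12 + 3 \cdot 8\right) = \sqrt{-21 + 222} + \left(12 + 24\right) = \sqrt{201} + 36 = 36 + \sqrt{201} \approx 50.177$)
$\frac{Z{\left(147 \right)} - 13755}{5652 + b} = \frac{114 - 13755}{5652 + \left(36 + \sqrt{201}\right)} = - \frac{13641}{5688 + \sqrt{201}}$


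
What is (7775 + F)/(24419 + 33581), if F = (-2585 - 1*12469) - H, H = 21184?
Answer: -28463/58000 ≈ -0.49074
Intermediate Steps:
F = -36238 (F = (-2585 - 1*12469) - 1*21184 = (-2585 - 12469) - 21184 = -15054 - 21184 = -36238)
(7775 + F)/(24419 + 33581) = (7775 - 36238)/(24419 + 33581) = -28463/58000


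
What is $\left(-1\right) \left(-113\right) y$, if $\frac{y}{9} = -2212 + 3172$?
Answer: $976320$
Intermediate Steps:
$y = 8640$ ($y = 9 \left(-2212 + 3172\right) = 9 \cdot 960 = 8640$)
$\left(-1\right) \left(-113\right) y = \left(-1\right) \left(-113\right) 8640 = 113 \cdot 8640 = 976320$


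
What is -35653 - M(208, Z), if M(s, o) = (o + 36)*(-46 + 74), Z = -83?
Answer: -34337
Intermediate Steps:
M(s, o) = 1008 + 28*o (M(s, o) = (36 + o)*28 = 1008 + 28*o)
-35653 - M(208, Z) = -35653 - (1008 + 28*(-83)) = -35653 - (1008 - 2324) = -35653 - 1*(-1316) = -35653 + 1316 = -34337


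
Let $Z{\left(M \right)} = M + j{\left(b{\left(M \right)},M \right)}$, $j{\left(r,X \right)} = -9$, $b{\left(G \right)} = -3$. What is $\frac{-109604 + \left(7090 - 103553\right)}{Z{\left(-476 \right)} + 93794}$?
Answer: $- \frac{68689}{31103} \approx -2.2084$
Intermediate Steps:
$Z{\left(M \right)} = -9 + M$ ($Z{\left(M \right)} = M - 9 = -9 + M$)
$\frac{-109604 + \left(7090 - 103553\right)}{Z{\left(-476 \right)} + 93794} = \frac{-109604 + \left(7090 - 103553\right)}{\left(-9 - 476\right) + 93794} = \frac{-109604 - 96463}{-485 + 93794} = - \frac{206067}{93309} = \left(-206067\right) \frac{1}{93309} = - \frac{68689}{31103}$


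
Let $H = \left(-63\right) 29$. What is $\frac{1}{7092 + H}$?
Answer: $\frac{1}{5265} \approx 0.00018993$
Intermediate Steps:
$H = -1827$
$\frac{1}{7092 + H} = \frac{1}{7092 - 1827} = \frac{1}{5265}$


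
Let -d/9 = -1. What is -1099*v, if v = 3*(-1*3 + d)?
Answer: -19782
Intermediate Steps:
d = 9 (d = -9*(-1) = 9)
v = 18 (v = 3*(-1*3 + 9) = 3*(-3 + 9) = 3*6 = 18)
-1099*v = -1099*18 = -19782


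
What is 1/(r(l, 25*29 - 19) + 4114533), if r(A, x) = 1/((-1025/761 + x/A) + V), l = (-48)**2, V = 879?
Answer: 769682521/3166884133054365 ≈ 2.4304e-7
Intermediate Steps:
l = 2304
r(A, x) = 1/(667894/761 + x/A) (r(A, x) = 1/((-1025/761 + x/A) + 879) = 1/(667894/761 + x/A))
1/(r(l, 25*29 - 19) + 4114533) = 1/(761*2304/(761*(25*29 - 19) + 667894*2304) + 4114533) = 1/(761*2304/(761*(725 - 19) + 1538827776) + 4114533) = 1/(761*2304/(761*706 + 1538827776) + 4114533) = 1/(761*2304/(537266 + 1538827776) + 4114533) = 1/(761*2304/1539365042 + 4114533) = 1/(761*2304*(1/1539365042) + 4114533) = 1/(876672/769682521 + 4114533) = 1/(3166884133054365/769682521) = 769682521/3166884133054365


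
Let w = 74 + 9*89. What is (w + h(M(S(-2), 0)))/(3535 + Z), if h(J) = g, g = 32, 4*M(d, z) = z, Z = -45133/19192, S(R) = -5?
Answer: 17407144/67798587 ≈ 0.25675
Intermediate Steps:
w = 875 (w = 74 + 801 = 875)
Z = -45133/19192 (Z = -45133*1/19192 = -45133/19192 ≈ -2.3517)
M(d, z) = z/4
h(J) = 32
(w + h(M(S(-2), 0)))/(3535 + Z) = (875 + 32)/(3535 - 45133/19192) = 907/(67798587/19192) = 907*(19192/67798587) = 17407144/67798587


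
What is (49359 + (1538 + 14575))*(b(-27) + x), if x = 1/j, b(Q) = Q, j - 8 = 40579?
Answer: -23915786752/13529 ≈ -1.7677e+6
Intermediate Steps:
j = 40587 (j = 8 + 40579 = 40587)
x = 1/40587 ≈ 2.4638e-5
(49359 + (1538 + 14575))*(b(-27) + x) = (49359 + (1538 + 14575))*(-27 + 1/40587) = (49359 + 16113)*(-1095848/40587) = 65472*(-1095848/40587) = -23915786752/13529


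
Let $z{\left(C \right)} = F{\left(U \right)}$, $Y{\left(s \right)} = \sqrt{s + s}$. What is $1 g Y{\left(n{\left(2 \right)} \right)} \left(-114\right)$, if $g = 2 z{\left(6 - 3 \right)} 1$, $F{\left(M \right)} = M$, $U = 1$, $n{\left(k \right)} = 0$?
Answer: $0$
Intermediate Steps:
$Y{\left(s \right)} = \sqrt{2} \sqrt{s}$ ($Y{\left(s \right)} = \sqrt{2 s} = \sqrt{2} \sqrt{s}$)
$z{\left(C \right)} = 1$
$g = 2$ ($g = 2 \cdot 1 \cdot 1 = 2 \cdot 1 = 2$)
$1 g Y{\left(n{\left(2 \right)} \right)} \left(-114\right) = 1 \cdot 2 \sqrt{2} \sqrt{0} \left(-114\right) = 2 \sqrt{2} \cdot 0 \left(-114\right) = 2 \cdot 0 \left(-114\right) = 0 \left(-114\right) = 0$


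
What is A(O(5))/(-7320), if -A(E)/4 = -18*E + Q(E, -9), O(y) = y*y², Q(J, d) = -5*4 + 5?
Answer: -151/122 ≈ -1.2377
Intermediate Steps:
Q(J, d) = -15 (Q(J, d) = -20 + 5 = -15)
O(y) = y³
A(E) = 60 + 72*E (A(E) = -4*(-18*E - 15) = -4*(-15 - 18*E) = 60 + 72*E)
A(O(5))/(-7320) = (60 + 72*5³)/(-7320) = (60 + 72*125)*(-1/7320) = (60 + 9000)*(-1/7320) = 9060*(-1/7320) = -151/122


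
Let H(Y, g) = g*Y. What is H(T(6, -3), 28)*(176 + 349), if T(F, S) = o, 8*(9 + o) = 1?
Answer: -260925/2 ≈ -1.3046e+5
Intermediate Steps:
o = -71/8 (o = -9 + (⅛)*1 = -9 + ⅛ = -71/8 ≈ -8.8750)
T(F, S) = -71/8
H(Y, g) = Y*g
H(T(6, -3), 28)*(176 + 349) = (-71/8*28)*(176 + 349) = -497/2*525 = -260925/2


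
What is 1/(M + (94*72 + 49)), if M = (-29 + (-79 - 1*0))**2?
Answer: 1/18481 ≈ 5.4110e-5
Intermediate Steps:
M = 11664 (M = (-29 + (-79 + 0))**2 = (-29 - 79)**2 = (-108)**2 = 11664)
1/(M + (94*72 + 49)) = 1/(11664 + (94*72 + 49)) = 1/(11664 + (6768 + 49)) = 1/(11664 + 6817) = 1/18481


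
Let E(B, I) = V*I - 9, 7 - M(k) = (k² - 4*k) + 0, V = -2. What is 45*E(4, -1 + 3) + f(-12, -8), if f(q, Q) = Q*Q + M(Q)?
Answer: -610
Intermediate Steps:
M(k) = 7 - k² + 4*k (M(k) = 7 - ((k² - 4*k) + 0) = 7 - (k² - 4*k) = 7 + (-k² + 4*k) = 7 - k² + 4*k)
f(q, Q) = 7 + 4*Q (f(q, Q) = Q*Q + (7 - Q² + 4*Q) = Q² + (7 - Q² + 4*Q) = 7 + 4*Q)
E(B, I) = -9 - 2*I (E(B, I) = -2*I - 9 = -9 - 2*I)
45*E(4, -1 + 3) + f(-12, -8) = 45*(-9 - 2*(-1 + 3)) + (7 + 4*(-8)) = 45*(-9 - 2*2) + (7 - 32) = 45*(-9 - 4) - 25 = 45*(-13) - 25 = -585 - 25 = -610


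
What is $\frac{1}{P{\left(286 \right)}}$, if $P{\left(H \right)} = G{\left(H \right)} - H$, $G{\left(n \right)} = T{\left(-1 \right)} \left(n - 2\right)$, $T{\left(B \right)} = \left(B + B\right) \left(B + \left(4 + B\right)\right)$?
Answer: $- \frac{1}{1422} \approx -0.00070324$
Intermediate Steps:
$T{\left(B \right)} = 2 B \left(4 + 2 B\right)$
$G{\left(n \right)} = 8 - 4 n$ ($G{\left(n \right)} = 4 \left(-1\right) \left(2 - 1\right) \left(n - 2\right) = 4 \left(-1\right) 1 \left(-2 + n\right) = - 4 \left(-2 + n\right) = 8 - 4 n$)
$P{\left(H \right)} = 8 - 5 H$ ($P{\left(H \right)} = \left(8 - 4 H\right) - H = 8 - 5 H$)
$\frac{1}{P{\left(286 \right)}} = \frac{1}{8 - 1430} = \frac{1}{-1422} = - \frac{1}{1422}$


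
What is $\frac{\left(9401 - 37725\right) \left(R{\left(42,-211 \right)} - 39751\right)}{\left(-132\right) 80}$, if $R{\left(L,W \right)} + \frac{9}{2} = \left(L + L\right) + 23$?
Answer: $- \frac{561502057}{5280} \approx -1.0635 \cdot 10^{5}$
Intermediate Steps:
$R{\left(L,W \right)} = \frac{37}{2} + 2 L$ ($R{\left(L,W \right)} = - \frac{9}{2} + \left(\left(L + L\right) + 23\right) = - \frac{9}{2} + \left(2 L + 23\right) = - \frac{9}{2} + \left(23 + 2 L\right) = \frac{37}{2} + 2 L$)
$\frac{\left(9401 - 37725\right) \left(R{\left(42,-211 \right)} - 39751\right)}{\left(-132\right) 80} = \frac{\left(9401 - 37725\right) \left(\left(\frac{37}{2} + 2 \cdot 42\right) - 39751\right)}{\left(-132\right) 80} = \frac{\left(-28324\right) \left(\left(\frac{37}{2} + 84\right) - 39751\right)}{-10560} = - 28324 \left(\frac{205}{2} - 39751\right) \left(- \frac{1}{10560}\right) = \left(-28324\right) \left(- \frac{79297}{2}\right) \left(- \frac{1}{10560}\right) = 1123004114 \left(- \frac{1}{10560}\right) = - \frac{561502057}{5280}$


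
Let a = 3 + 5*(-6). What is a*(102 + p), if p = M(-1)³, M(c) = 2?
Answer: -2970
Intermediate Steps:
a = -27 (a = 3 - 30 = -27)
p = 8 (p = 2³ = 8)
a*(102 + p) = -27*(102 + 8) = -27*110 = -2970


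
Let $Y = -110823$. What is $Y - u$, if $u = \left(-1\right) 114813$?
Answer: $3990$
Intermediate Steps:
$u = -114813$
$Y - u = -110823 - -114813 = -110823 + 114813 = 3990$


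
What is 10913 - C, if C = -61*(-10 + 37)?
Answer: 12560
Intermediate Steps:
C = -1647 (C = -61*27 = -1647)
10913 - C = 10913 - 1*(-1647) = 10913 + 1647 = 12560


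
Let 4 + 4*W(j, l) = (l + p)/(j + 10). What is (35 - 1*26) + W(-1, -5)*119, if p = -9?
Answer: -2813/18 ≈ -156.28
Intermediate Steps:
W(j, l) = -1 + (-9 + l)/(4*(10 + j)) (W(j, l) = -1 + ((l - 9)/(j + 10))/4 = -1 + ((-9 + l)/(10 + j))/4 = -1 + (-9 + l)/(4*(10 + j)))
(35 - 1*26) + W(-1, -5)*119 = (35 - 1*26) + ((-49 - 5 - 4*(-1))/(4*(10 - 1)))*119 = (35 - 26) + ((¼)*(-49 - 5 + 4)/9)*119 = 9 + ((¼)*(⅑)*(-50))*119 = 9 - 25/18*119 = 9 - 2975/18 = -2813/18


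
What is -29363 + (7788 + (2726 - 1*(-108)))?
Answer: -18741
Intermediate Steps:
-29363 + (7788 + (2726 - 1*(-108))) = -29363 + (7788 + (2726 + 108)) = -29363 + (7788 + 2834) = -29363 + 10622 = -18741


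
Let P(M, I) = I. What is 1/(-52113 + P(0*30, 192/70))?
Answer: -35/1823859 ≈ -1.9190e-5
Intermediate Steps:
1/(-52113 + P(0*30, 192/70)) = 1/(-52113 + 192/70) = 1/(-52113 + 192*(1/70)) = 1/(-52113 + 96/35) = 1/(-1823859/35) = -35/1823859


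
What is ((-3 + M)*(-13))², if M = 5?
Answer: 676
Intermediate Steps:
((-3 + M)*(-13))² = ((-3 + 5)*(-13))² = (2*(-13))² = (-26)² = 676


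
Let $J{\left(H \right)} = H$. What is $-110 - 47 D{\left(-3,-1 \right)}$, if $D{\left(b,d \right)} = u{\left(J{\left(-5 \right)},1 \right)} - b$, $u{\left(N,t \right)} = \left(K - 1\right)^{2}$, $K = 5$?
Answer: $-1003$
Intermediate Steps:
$u{\left(N,t \right)} = 16$ ($u{\left(N,t \right)} = \left(5 - 1\right)^{2} = 4^{2} = 16$)
$D{\left(b,d \right)} = 16 - b$
$-110 - 47 D{\left(-3,-1 \right)} = -110 - 47 \left(16 - -3\right) = -110 - 47 \left(16 + 3\right) = -110 - 893 = -1003$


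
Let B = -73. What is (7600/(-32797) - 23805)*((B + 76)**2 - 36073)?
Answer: 28156614031840/32797 ≈ 8.5851e+8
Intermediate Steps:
(7600/(-32797) - 23805)*((B + 76)**2 - 36073) = (7600/(-32797) - 23805)*((-73 + 76)**2 - 36073) = (7600*(-1/32797) - 23805)*(3**2 - 36073) = (-7600/32797 - 23805)*(9 - 36073) = -780740185/32797*(-36064) = 28156614031840/32797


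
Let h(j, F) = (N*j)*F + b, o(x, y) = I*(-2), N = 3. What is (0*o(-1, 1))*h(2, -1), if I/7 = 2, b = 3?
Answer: 0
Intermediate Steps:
I = 14 (I = 7*2 = 14)
o(x, y) = -28 (o(x, y) = 14*(-2) = -28)
h(j, F) = 3 + 3*F*j (h(j, F) = (3*j)*F + 3 = 3*F*j + 3 = 3 + 3*F*j)
(0*o(-1, 1))*h(2, -1) = (0*(-28))*(3 + 3*(-1)*2) = 0*(3 - 6) = 0*(-3) = 0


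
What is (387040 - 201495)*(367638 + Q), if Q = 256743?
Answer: 115850772645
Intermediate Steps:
(387040 - 201495)*(367638 + Q) = (387040 - 201495)*(367638 + 256743) = 185545*624381 = 115850772645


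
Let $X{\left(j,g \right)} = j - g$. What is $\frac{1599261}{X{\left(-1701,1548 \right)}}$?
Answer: $- \frac{533087}{1083} \approx -492.23$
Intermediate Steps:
$\frac{1599261}{X{\left(-1701,1548 \right)}} = \frac{1599261}{-1701 - 1548} = \frac{1599261}{-3249} = 1599261 \left(- \frac{1}{3249}\right) = - \frac{533087}{1083}$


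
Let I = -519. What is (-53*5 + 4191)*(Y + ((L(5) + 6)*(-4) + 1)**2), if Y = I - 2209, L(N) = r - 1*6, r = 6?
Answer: -8633274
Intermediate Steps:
L(N) = 0 (L(N) = 6 - 1*6 = 6 - 6 = 0)
Y = -2728 (Y = -519 - 2209 = -2728)
(-53*5 + 4191)*(Y + ((L(5) + 6)*(-4) + 1)**2) = (-53*5 + 4191)*(-2728 + ((0 + 6)*(-4) + 1)**2) = (-265 + 4191)*(-2728 + (6*(-4) + 1)**2) = 3926*(-2728 + (-24 + 1)**2) = 3926*(-2728 + (-23)**2) = 3926*(-2728 + 529) = 3926*(-2199) = -8633274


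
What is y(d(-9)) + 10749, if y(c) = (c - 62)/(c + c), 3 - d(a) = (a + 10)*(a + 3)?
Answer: 193429/18 ≈ 10746.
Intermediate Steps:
d(a) = 3 - (3 + a)*(10 + a) (d(a) = 3 - (a + 10)*(a + 3) = 3 - (10 + a)*(3 + a) = 3 - (3 + a)*(10 + a))
y(c) = (-62 + c)/(2*c) (y(c) = (-62 + c)/((2*c)) = (-62 + c)*(1/(2*c)) = (-62 + c)/(2*c))
y(d(-9)) + 10749 = (-62 + (-27 - 1*(-9)**2 - 13*(-9)))/(2*(-27 - 1*(-9)**2 - 13*(-9))) + 10749 = (-62 + (-27 - 1*81 + 117))/(2*(-27 - 1*81 + 117)) + 10749 = (-62 + (-27 - 81 + 117))/(2*(-27 - 81 + 117)) + 10749 = (1/2)*(-62 + 9)/9 + 10749 = (1/2)*(1/9)*(-53) + 10749 = -53/18 + 10749 = 193429/18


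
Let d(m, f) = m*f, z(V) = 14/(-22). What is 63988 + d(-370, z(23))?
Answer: 706458/11 ≈ 64223.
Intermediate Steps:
z(V) = -7/11 (z(V) = 14*(-1/22) = -7/11)
d(m, f) = f*m
63988 + d(-370, z(23)) = 63988 - 7/11*(-370) = 63988 + 2590/11 = 706458/11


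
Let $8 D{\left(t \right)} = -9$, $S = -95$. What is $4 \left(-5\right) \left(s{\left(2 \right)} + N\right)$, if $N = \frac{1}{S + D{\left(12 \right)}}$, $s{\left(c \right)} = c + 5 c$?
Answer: $- \frac{184400}{769} \approx -239.79$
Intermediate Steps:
$D{\left(t \right)} = - \frac{9}{8}$ ($D{\left(t \right)} = \frac{1}{8} \left(-9\right) = - \frac{9}{8}$)
$s{\left(c \right)} = 6 c$
$N = - \frac{8}{769}$ ($N = \frac{1}{-95 - \frac{9}{8}} = \frac{1}{- \frac{769}{8}} = - \frac{8}{769} \approx -0.010403$)
$4 \left(-5\right) \left(s{\left(2 \right)} + N\right) = 4 \left(-5\right) \left(6 \cdot 2 - \frac{8}{769}\right) = - 20 \left(12 - \frac{8}{769}\right) = \left(-20\right) \frac{9220}{769} = - \frac{184400}{769}$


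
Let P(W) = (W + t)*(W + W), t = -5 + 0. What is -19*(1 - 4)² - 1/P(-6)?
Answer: -22573/132 ≈ -171.01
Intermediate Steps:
t = -5
P(W) = 2*W*(-5 + W) (P(W) = (W - 5)*(W + W) = (-5 + W)*(2*W) = 2*W*(-5 + W))
-19*(1 - 4)² - 1/P(-6) = -19*(1 - 4)² - 1/(2*(-6)*(-5 - 6)) = -19*(-3)² - 1/(2*(-6)*(-11)) = -19*9 - 1/132 = -171 - 1*1/132 = -171 - 1/132 = -22573/132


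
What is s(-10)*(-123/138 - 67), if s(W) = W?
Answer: 15615/23 ≈ 678.91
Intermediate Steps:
s(-10)*(-123/138 - 67) = -10*(-123/138 - 67) = -10*(-123*1/138 - 67) = -10*(-41/46 - 67) = -10*(-3123/46) = 15615/23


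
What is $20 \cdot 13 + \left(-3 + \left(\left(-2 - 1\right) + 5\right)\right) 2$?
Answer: $258$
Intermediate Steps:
$20 \cdot 13 + \left(-3 + \left(\left(-2 - 1\right) + 5\right)\right) 2 = 260 + \left(-3 + \left(-3 + 5\right)\right) 2 = 260 + \left(-3 + 2\right) 2 = 260 - 2 = 258$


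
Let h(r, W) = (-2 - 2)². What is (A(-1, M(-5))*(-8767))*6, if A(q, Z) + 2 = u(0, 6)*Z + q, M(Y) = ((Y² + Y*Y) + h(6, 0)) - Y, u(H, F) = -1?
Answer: 3892548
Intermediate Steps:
h(r, W) = 16 (h(r, W) = (-4)² = 16)
M(Y) = 16 - Y + 2*Y² (M(Y) = ((Y² + Y*Y) + 16) - Y = ((Y² + Y²) + 16) - Y = (2*Y² + 16) - Y = (16 + 2*Y²) - Y = 16 - Y + 2*Y²)
A(q, Z) = -2 + q - Z (A(q, Z) = -2 + (-Z + q) = -2 + (q - Z) = -2 + q - Z)
(A(-1, M(-5))*(-8767))*6 = ((-2 - 1 - (16 - 1*(-5) + 2*(-5)²))*(-8767))*6 = ((-2 - 1 - (16 + 5 + 2*25))*(-8767))*6 = ((-2 - 1 - (16 + 5 + 50))*(-8767))*6 = ((-2 - 1 - 1*71)*(-8767))*6 = ((-2 - 1 - 71)*(-8767))*6 = -74*(-8767)*6 = 648758*6 = 3892548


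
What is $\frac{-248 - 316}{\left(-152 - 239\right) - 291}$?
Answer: $\frac{282}{341} \approx 0.82698$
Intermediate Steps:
$\frac{-248 - 316}{\left(-152 - 239\right) - 291} = - \frac{564}{-391 - 291} = - \frac{564}{-682} = \left(-564\right) \left(- \frac{1}{682}\right) = \frac{282}{341}$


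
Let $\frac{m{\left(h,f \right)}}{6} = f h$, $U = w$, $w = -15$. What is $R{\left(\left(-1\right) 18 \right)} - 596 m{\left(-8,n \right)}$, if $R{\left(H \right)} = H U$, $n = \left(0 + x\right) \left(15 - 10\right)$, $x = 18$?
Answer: $2574990$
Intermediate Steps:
$n = 90$ ($n = \left(0 + 18\right) \left(15 - 10\right) = 18 \cdot 5 = 90$)
$U = -15$
$m{\left(h,f \right)} = 6 f h$
$R{\left(H \right)} = - 15 H$ ($R{\left(H \right)} = H \left(-15\right) = - 15 H$)
$R{\left(\left(-1\right) 18 \right)} - 596 m{\left(-8,n \right)} = - 15 \left(\left(-1\right) 18\right) - 596 \cdot 6 \cdot 90 \left(-8\right) = \left(-15\right) \left(-18\right) - -2574720 = 270 + 2574720 = 2574990$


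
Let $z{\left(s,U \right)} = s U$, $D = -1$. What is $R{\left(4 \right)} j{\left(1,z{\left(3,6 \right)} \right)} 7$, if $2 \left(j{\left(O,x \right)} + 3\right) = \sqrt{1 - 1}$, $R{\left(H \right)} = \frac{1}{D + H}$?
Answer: $-7$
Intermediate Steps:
$R{\left(H \right)} = \frac{1}{-1 + H}$
$z{\left(s,U \right)} = U s$
$j{\left(O,x \right)} = -3$ ($j{\left(O,x \right)} = -3 + \frac{\sqrt{1 - 1}}{2} = -3 + \frac{\sqrt{0}}{2} = -3 + \frac{1}{2} \cdot 0 = -3 + 0 = -3$)
$R{\left(4 \right)} j{\left(1,z{\left(3,6 \right)} \right)} 7 = \frac{1}{-1 + 4} \left(-3\right) 7 = \frac{1}{3} \left(-3\right) 7 = \left(-1\right) 7 = -7$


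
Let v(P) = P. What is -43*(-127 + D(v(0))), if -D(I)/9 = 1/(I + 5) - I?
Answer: 27692/5 ≈ 5538.4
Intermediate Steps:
D(I) = -9/(5 + I) + 9*I (D(I) = -9*(1/(I + 5) - I) = -9*(1/(5 + I) - I) = -9/(5 + I) + 9*I)
-43*(-127 + D(v(0))) = -43*(-127 + 9*(-1 + 0² + 5*0)/(5 + 0)) = -43*(-127 + 9*(-1 + 0 + 0)/5) = -43*(-127 + 9*(⅕)*(-1)) = -43*(-127 - 9/5) = -43*(-644/5) = 27692/5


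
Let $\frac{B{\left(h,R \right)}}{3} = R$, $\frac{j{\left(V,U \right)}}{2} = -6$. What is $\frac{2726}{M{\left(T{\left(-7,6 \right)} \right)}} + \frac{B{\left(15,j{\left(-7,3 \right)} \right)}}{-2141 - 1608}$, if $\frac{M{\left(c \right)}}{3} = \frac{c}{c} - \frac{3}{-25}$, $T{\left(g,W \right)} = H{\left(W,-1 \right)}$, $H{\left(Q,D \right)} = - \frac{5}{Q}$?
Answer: $\frac{127748687}{157458} \approx 811.32$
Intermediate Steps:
$j{\left(V,U \right)} = -12$ ($j{\left(V,U \right)} = 2 \left(-6\right) = -12$)
$T{\left(g,W \right)} = - \frac{5}{W}$
$B{\left(h,R \right)} = 3 R$
$M{\left(c \right)} = \frac{84}{25}$ ($M{\left(c \right)} = 3 \left(\frac{c}{c} - \frac{3}{-25}\right) = 3 \left(1 - - \frac{3}{25}\right) = 3 \left(1 + \frac{3}{25}\right) = 3 \cdot \frac{28}{25} = \frac{84}{25}$)
$\frac{2726}{M{\left(T{\left(-7,6 \right)} \right)}} + \frac{B{\left(15,j{\left(-7,3 \right)} \right)}}{-2141 - 1608} = \frac{2726}{\frac{84}{25}} + \frac{3 \left(-12\right)}{-2141 - 1608} = 2726 \cdot \frac{25}{84} - \frac{36}{-3749} = \frac{34075}{42} - - \frac{36}{3749} = \frac{34075}{42} + \frac{36}{3749} = \frac{127748687}{157458}$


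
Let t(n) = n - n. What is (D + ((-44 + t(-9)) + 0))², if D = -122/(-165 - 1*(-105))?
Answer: 1585081/900 ≈ 1761.2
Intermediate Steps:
t(n) = 0
D = 61/30 (D = -122/(-165 + 105) = -122/(-60) = -122*(-1/60) = 61/30 ≈ 2.0333)
(D + ((-44 + t(-9)) + 0))² = (61/30 + ((-44 + 0) + 0))² = (61/30 + (-44 + 0))² = (61/30 - 44)² = (-1259/30)² = 1585081/900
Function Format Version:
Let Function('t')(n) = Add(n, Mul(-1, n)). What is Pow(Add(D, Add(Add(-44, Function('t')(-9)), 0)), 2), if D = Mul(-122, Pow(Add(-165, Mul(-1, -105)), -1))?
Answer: Rational(1585081, 900) ≈ 1761.2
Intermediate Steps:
Function('t')(n) = 0
D = Rational(61, 30) (D = Mul(-122, Pow(Add(-165, 105), -1)) = Mul(-122, Pow(-60, -1)) = Mul(-122, Rational(-1, 60)) = Rational(61, 30) ≈ 2.0333)
Pow(Add(D, Add(Add(-44, Function('t')(-9)), 0)), 2) = Pow(Add(Rational(61, 30), Add(Add(-44, 0), 0)), 2) = Pow(Add(Rational(61, 30), Add(-44, 0)), 2) = Pow(Add(Rational(61, 30), -44), 2) = Pow(Rational(-1259, 30), 2) = Rational(1585081, 900)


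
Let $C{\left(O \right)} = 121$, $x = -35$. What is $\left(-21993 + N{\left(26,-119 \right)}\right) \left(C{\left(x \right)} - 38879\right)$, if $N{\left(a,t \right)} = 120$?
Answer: $847753734$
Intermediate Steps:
$\left(-21993 + N{\left(26,-119 \right)}\right) \left(C{\left(x \right)} - 38879\right) = \left(-21993 + 120\right) \left(121 - 38879\right) = \left(-21873\right) \left(-38758\right) = 847753734$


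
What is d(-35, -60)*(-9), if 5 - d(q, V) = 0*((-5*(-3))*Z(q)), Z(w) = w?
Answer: -45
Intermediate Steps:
d(q, V) = 5 (d(q, V) = 5 - 0*(-5*(-3))*q = 5 - 0*15*q = 5 - 1*0 = 5 + 0 = 5)
d(-35, -60)*(-9) = 5*(-9) = -45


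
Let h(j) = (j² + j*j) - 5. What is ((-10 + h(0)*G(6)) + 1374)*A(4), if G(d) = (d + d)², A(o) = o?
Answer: 2576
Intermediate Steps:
G(d) = 4*d² (G(d) = (2*d)² = 4*d²)
h(j) = -5 + 2*j² (h(j) = (j² + j²) - 5 = 2*j² - 5 = -5 + 2*j²)
((-10 + h(0)*G(6)) + 1374)*A(4) = ((-10 + (-5 + 2*0²)*(4*6²)) + 1374)*4 = ((-10 + (-5 + 2*0)*(4*36)) + 1374)*4 = ((-10 + (-5 + 0)*144) + 1374)*4 = ((-10 - 5*144) + 1374)*4 = ((-10 - 720) + 1374)*4 = (-730 + 1374)*4 = 644*4 = 2576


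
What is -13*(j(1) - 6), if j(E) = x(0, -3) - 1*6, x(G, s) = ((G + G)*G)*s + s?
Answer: 195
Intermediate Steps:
x(G, s) = s + 2*s*G² (x(G, s) = ((2*G)*G)*s + s = (2*G²)*s + s = 2*s*G² + s = s + 2*s*G²)
j(E) = -9 (j(E) = -3*(1 + 2*0²) - 1*6 = -3*(1 + 2*0) - 6 = -3*(1 + 0) - 6 = -3*1 - 6 = -3 - 6 = -9)
-13*(j(1) - 6) = -13*(-9 - 6) = -13*(-15) = 195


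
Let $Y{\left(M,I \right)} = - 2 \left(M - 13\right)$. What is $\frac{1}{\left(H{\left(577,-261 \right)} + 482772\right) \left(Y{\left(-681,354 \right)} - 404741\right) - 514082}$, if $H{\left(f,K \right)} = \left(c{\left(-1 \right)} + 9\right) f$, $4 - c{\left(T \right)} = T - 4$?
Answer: $- \frac{1}{198917272856} \approx -5.0272 \cdot 10^{-12}$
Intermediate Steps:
$c{\left(T \right)} = 8 - T$ ($c{\left(T \right)} = 4 - \left(T - 4\right) = 4 - \left(-4 + T\right) = 8 - T$)
$H{\left(f,K \right)} = 18 f$ ($H{\left(f,K \right)} = \left(\left(8 - -1\right) + 9\right) f = \left(\left(8 + 1\right) + 9\right) f = \left(9 + 9\right) f = 18 f$)
$Y{\left(M,I \right)} = 26 - 2 M$ ($Y{\left(M,I \right)} = - 2 \left(-13 + M\right) = 26 - 2 M$)
$\frac{1}{\left(H{\left(577,-261 \right)} + 482772\right) \left(Y{\left(-681,354 \right)} - 404741\right) - 514082} = \frac{1}{\left(18 \cdot 577 + 482772\right) \left(\left(26 - -1362\right) - 404741\right) - 514082} = \frac{1}{\left(10386 + 482772\right) \left(\left(26 + 1362\right) - 404741\right) - 514082} = \frac{1}{493158 \left(1388 - 404741\right) - 514082} = \frac{1}{493158 \left(-403353\right) - 514082} = \frac{1}{-198916758774 - 514082} = \frac{1}{-198917272856} = - \frac{1}{198917272856}$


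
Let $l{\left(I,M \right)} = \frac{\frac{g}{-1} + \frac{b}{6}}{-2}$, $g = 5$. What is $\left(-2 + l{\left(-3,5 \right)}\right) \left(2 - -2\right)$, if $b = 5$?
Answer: $\frac{1}{3} \approx 0.33333$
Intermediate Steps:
$l{\left(I,M \right)} = \frac{25}{12}$ ($l{\left(I,M \right)} = \frac{\frac{5}{-1} + \frac{5}{6}}{-2} = \left(5 \left(-1\right) + 5 \cdot \frac{1}{6}\right) \left(- \frac{1}{2}\right) = \left(-5 + \frac{5}{6}\right) \left(- \frac{1}{2}\right) = \left(- \frac{25}{6}\right) \left(- \frac{1}{2}\right) = \frac{25}{12}$)
$\left(-2 + l{\left(-3,5 \right)}\right) \left(2 - -2\right) = \left(-2 + \frac{25}{12}\right) \left(2 - -2\right) = \frac{2 + 2}{12} = \frac{1}{12} \cdot 4 = \frac{1}{3}$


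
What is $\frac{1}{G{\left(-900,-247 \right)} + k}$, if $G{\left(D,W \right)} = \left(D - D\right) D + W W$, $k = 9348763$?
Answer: $\frac{1}{9409772} \approx 1.0627 \cdot 10^{-7}$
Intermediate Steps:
$G{\left(D,W \right)} = W^{2}$ ($G{\left(D,W \right)} = 0 D + W^{2} = 0 + W^{2} = W^{2}$)
$\frac{1}{G{\left(-900,-247 \right)} + k} = \frac{1}{\left(-247\right)^{2} + 9348763} = \frac{1}{61009 + 9348763} = \frac{1}{9409772}$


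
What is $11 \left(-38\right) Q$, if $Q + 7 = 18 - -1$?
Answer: $-5016$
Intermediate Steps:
$Q = 12$ ($Q = -7 + \left(18 - -1\right) = -7 + \left(18 + 1\right) = -7 + 19 = 12$)
$11 \left(-38\right) Q = 11 \left(-38\right) 12 = \left(-418\right) 12 = -5016$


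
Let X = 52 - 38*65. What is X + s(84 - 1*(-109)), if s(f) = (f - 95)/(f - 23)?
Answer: -205481/85 ≈ -2417.4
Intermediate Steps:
s(f) = (-95 + f)/(-23 + f)
X = -2418 (X = 52 - 2470 = -2418)
X + s(84 - 1*(-109)) = -2418 + (-95 + (84 - 1*(-109)))/(-23 + (84 - 1*(-109))) = -2418 + (-95 + (84 + 109))/(-23 + (84 + 109)) = -2418 + (-95 + 193)/(-23 + 193) = -2418 + 98/170 = -2418 + (1/170)*98 = -2418 + 49/85 = -205481/85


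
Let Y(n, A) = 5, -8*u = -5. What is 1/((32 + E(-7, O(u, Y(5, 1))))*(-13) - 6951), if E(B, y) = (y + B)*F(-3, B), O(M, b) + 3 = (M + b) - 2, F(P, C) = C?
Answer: -8/63577 ≈ -0.00012583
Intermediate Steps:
u = 5/8 (u = -1/8*(-5) = 5/8 ≈ 0.62500)
O(M, b) = -5 + M + b (O(M, b) = -3 + ((M + b) - 2) = -3 + (-2 + M + b) = -5 + M + b)
E(B, y) = B*(B + y) (E(B, y) = (y + B)*B = (B + y)*B = B*(B + y))
1/((32 + E(-7, O(u, Y(5, 1))))*(-13) - 6951) = 1/((32 - 7*(-7 + (-5 + 5/8 + 5)))*(-13) - 6951) = 1/((32 - 7*(-7 + 5/8))*(-13) - 6951) = 1/((32 - 7*(-51/8))*(-13) - 6951) = 1/((32 + 357/8)*(-13) - 6951) = 1/((613/8)*(-13) - 6951) = 1/(-7969/8 - 6951) = 1/(-63577/8) = -8/63577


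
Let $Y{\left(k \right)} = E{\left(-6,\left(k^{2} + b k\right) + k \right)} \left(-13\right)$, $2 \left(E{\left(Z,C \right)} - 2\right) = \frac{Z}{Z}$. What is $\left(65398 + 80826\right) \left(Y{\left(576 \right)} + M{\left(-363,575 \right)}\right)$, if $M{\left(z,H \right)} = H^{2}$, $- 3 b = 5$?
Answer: $48340557720$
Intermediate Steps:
$b = - \frac{5}{3}$ ($b = \left(- \frac{1}{3}\right) 5 = - \frac{5}{3} \approx -1.6667$)
$E{\left(Z,C \right)} = \frac{5}{2}$ ($E{\left(Z,C \right)} = 2 + \frac{Z \frac{1}{Z}}{2} = 2 + \frac{1}{2} \cdot 1 = 2 + \frac{1}{2} = \frac{5}{2}$)
$Y{\left(k \right)} = - \frac{65}{2}$ ($Y{\left(k \right)} = \frac{5}{2} \left(-13\right) = - \frac{65}{2}$)
$\left(65398 + 80826\right) \left(Y{\left(576 \right)} + M{\left(-363,575 \right)}\right) = \left(65398 + 80826\right) \left(- \frac{65}{2} + 575^{2}\right) = 146224 \left(- \frac{65}{2} + 330625\right) = 146224 \cdot \frac{661185}{2} = 48340557720$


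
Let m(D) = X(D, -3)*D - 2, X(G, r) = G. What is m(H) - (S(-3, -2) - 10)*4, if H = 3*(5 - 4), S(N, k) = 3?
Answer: 35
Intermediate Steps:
H = 3 (H = 3*1 = 3)
m(D) = -2 + D² (m(D) = D*D - 2 = D² - 2 = -2 + D²)
m(H) - (S(-3, -2) - 10)*4 = (-2 + 3²) - (3 - 10)*4 = (-2 + 9) - (-7)*4 = 7 - 1*(-28) = 7 + 28 = 35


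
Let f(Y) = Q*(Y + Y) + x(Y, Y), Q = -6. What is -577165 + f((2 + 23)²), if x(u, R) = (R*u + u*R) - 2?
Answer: 196583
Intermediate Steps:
x(u, R) = -2 + 2*R*u (x(u, R) = (R*u + R*u) - 2 = 2*R*u - 2 = -2 + 2*R*u)
f(Y) = -2 - 12*Y + 2*Y² (f(Y) = -6*(Y + Y) + (-2 + 2*Y*Y) = -12*Y + (-2 + 2*Y²) = -2 - 12*Y + 2*Y²)
-577165 + f((2 + 23)²) = -577165 + (-2 - 12*(2 + 23)² + 2*((2 + 23)²)²) = -577165 + (-2 - 12*25² + 2*(25²)²) = -577165 + (-2 - 12*625 + 2*625²) = -577165 + (-2 - 7500 + 2*390625) = -577165 + (-2 - 7500 + 781250) = -577165 + 773748 = 196583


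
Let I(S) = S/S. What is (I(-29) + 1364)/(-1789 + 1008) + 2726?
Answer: 2127641/781 ≈ 2724.3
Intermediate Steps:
I(S) = 1
(I(-29) + 1364)/(-1789 + 1008) + 2726 = (1 + 1364)/(-1789 + 1008) + 2726 = 1365/(-781) + 2726 = 1365*(-1/781) + 2726 = -1365/781 + 2726 = 2127641/781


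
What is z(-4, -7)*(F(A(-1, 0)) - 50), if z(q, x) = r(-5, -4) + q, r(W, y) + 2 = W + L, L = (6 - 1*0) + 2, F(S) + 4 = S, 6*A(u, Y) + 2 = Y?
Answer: 163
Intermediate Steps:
A(u, Y) = -1/3 + Y/6
F(S) = -4 + S
L = 8 (L = (6 + 0) + 2 = 6 + 2 = 8)
r(W, y) = 6 + W (r(W, y) = -2 + (W + 8) = -2 + (8 + W) = 6 + W)
z(q, x) = 1 + q (z(q, x) = (6 - 5) + q = 1 + q)
z(-4, -7)*(F(A(-1, 0)) - 50) = (1 - 4)*((-4 + (-1/3 + (1/6)*0)) - 50) = -3*((-4 + (-1/3 + 0)) - 50) = -3*((-4 - 1/3) - 50) = -3*(-13/3 - 50) = -3*(-163/3) = 163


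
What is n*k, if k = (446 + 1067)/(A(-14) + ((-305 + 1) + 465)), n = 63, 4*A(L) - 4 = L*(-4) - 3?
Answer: 381276/701 ≈ 543.90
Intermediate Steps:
A(L) = 1/4 - L (A(L) = 1 + (L*(-4) - 3)/4 = 1 + (-4*L - 3)/4 = 1 + (-3 - 4*L)/4 = 1 + (-3/4 - L) = 1/4 - L)
k = 6052/701 (k = (446 + 1067)/((1/4 - 1*(-14)) + ((-305 + 1) + 465)) = 1513/((1/4 + 14) + (-304 + 465)) = 1513/(57/4 + 161) = 1513/(701/4) = 1513*(4/701) = 6052/701 ≈ 8.6334)
n*k = 63*(6052/701) = 381276/701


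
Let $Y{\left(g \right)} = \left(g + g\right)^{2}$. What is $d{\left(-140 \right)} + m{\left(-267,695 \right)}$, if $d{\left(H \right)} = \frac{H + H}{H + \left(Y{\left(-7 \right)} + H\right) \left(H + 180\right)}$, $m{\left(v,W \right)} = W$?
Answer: $\frac{10423}{15} \approx 694.87$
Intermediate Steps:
$Y{\left(g \right)} = 4 g^{2}$ ($Y{\left(g \right)} = \left(2 g\right)^{2} = 4 g^{2}$)
$d{\left(H \right)} = \frac{2 H}{H + \left(180 + H\right) \left(196 + H\right)}$ ($d{\left(H \right)} = \frac{H + H}{H + \left(4 \left(-7\right)^{2} + H\right) \left(H + 180\right)} = \frac{2 H}{H + \left(4 \cdot 49 + H\right) \left(180 + H\right)} = \frac{2 H}{H + \left(196 + H\right) \left(180 + H\right)} = \frac{2 H}{H + \left(180 + H\right) \left(196 + H\right)}$)
$d{\left(-140 \right)} + m{\left(-267,695 \right)} = 2 \left(-140\right) \frac{1}{35280 + \left(-140\right)^{2} + 377 \left(-140\right)} + 695 = 2 \left(-140\right) \frac{1}{35280 + 19600 - 52780} + 695 = 2 \left(-140\right) \frac{1}{2100} + 695 = - \frac{2}{15} + 695 = \frac{10423}{15}$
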